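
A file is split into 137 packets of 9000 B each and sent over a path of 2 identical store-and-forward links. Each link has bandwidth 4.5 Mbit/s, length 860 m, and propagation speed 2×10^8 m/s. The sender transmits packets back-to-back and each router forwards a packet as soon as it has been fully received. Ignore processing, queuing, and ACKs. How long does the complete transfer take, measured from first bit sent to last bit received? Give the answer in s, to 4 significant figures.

2.208 s

Per-hop transmission t_tx = L/R = 72000/4500000 = 0.016 s.
Per-hop propagation t_prop = 860/200000000 = 4.3e-06 s.
Pipeline fill: first packet needs 2·t_tx to clear all hops; remaining 136 packets each add one t_tx.
Total = (2+137-1)·t_tx + 2·t_prop = 138·0.016 + 2·4.3e-06 = 2.208 s.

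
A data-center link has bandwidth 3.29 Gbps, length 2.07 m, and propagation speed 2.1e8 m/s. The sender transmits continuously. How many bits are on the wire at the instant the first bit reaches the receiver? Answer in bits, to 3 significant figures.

Propagation delay = 2.07 / 210000000 = 9.85714e-09 s.
BDP = R × t_prop = 3290000000 × 9.85714e-09 = 32.43 bits.

32.4 bits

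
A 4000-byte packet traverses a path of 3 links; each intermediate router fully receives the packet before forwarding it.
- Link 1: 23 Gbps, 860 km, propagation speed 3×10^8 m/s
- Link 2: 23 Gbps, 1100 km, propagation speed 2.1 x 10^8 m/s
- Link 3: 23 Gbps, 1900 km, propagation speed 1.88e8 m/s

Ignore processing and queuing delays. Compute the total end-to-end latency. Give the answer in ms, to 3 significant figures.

L = 4000 × 8 = 32000 bits.
Transmission delay per hop = L/R = 32000/23000000000 = 0.0013913 ms; 3 hops → 0.00417391 ms.
Propagation delays (d/s per hop): 2.86667, 5.2381, 10.1064 ms; sum = 18.2111 ms.
End-to-end = 18.2 ms.

18.2 ms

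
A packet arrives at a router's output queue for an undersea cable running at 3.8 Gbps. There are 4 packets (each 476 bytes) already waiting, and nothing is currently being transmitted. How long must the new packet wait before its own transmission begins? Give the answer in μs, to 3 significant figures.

Each queued packet: L/R = 3808/3800000000 = 1.00211 μs.
4 queued → 4.00842 μs.
Queuing delay = 4.01 μs.

4.01 μs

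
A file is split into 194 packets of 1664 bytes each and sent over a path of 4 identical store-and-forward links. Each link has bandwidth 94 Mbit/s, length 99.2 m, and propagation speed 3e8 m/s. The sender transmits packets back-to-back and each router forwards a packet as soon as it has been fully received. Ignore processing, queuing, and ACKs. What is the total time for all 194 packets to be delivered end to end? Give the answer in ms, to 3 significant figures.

Per-hop transmission t_tx = L/R = 13312/94000000 = 0.141617 ms.
Per-hop propagation t_prop = 99.2/300000000 = 0.000330667 ms.
Pipeline fill: first packet needs 4·t_tx to clear all hops; remaining 193 packets each add one t_tx.
Total = (4+194-1)·t_tx + 4·t_prop = 197·0.141617 + 4·0.000330667 = 27.9 ms.

27.9 ms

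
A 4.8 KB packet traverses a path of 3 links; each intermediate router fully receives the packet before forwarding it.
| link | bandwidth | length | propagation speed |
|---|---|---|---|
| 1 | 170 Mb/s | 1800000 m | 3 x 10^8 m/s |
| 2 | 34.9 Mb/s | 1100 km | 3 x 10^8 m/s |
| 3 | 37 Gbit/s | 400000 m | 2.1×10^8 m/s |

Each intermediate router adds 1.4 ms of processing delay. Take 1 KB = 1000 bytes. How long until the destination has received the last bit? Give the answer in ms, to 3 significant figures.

15.7 ms

L = 38400 bits.
Transmission delays (L/R per hop): 0.225882, 1.10029, 0.00103784 ms; sum = 1.32721 ms.
Propagation delays (d/s per hop): 6, 3.66667, 1.90476 ms; sum = 11.5714 ms.
Processing at 2 router(s): 2 × 1.4 ms = 2.8 ms.
End-to-end = 15.7 ms.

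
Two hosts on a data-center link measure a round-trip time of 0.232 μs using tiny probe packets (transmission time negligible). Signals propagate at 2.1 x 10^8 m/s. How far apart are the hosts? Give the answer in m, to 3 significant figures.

One-way propagation = RTT/2 = 0.116 μs.
d = s × t = 210000000 × 1.16e-07 = 24.4 m.

24.4 m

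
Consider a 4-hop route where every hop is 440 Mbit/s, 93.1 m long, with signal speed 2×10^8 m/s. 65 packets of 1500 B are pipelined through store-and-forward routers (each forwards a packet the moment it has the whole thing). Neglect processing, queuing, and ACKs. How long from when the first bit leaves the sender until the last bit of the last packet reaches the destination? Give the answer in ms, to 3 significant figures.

1.86 ms

Per-hop transmission t_tx = L/R = 12000/440000000 = 0.0272727 ms.
Per-hop propagation t_prop = 93.1/200000000 = 0.0004655 ms.
Pipeline fill: first packet needs 4·t_tx to clear all hops; remaining 64 packets each add one t_tx.
Total = (4+65-1)·t_tx + 4·t_prop = 68·0.0272727 + 4·0.0004655 = 1.86 ms.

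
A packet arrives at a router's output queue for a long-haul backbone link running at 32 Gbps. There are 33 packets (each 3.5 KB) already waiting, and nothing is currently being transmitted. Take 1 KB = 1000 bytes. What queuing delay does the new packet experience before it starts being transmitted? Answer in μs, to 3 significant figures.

Each queued packet: L/R = 28000/32000000000 = 0.875 μs.
33 queued → 28.875 μs.
Queuing delay = 28.9 μs.

28.9 μs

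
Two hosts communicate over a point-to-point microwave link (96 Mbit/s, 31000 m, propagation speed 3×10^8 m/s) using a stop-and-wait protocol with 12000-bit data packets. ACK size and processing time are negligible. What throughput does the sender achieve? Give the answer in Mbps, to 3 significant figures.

t_tx = L/R = 12000/96000000 = 0.000125 s.
t_prop = 31000/300000000 = 0.000103333 s; RTT = 0.000206667 s.
Cycle = t_tx + RTT = 0.000331667 s.
Throughput = L / cycle = 12000 / 0.000331667 = 36.2 Mbps.

36.2 Mbps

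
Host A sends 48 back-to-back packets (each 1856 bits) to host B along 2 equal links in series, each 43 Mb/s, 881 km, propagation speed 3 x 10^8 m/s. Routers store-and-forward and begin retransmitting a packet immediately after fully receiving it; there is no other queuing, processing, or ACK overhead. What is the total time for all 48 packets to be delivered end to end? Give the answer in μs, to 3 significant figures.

7990 μs

Per-hop transmission t_tx = L/R = 1856/43000000 = 43.1628 μs.
Per-hop propagation t_prop = 881000/300000000 = 2936.67 μs.
Pipeline fill: first packet needs 2·t_tx to clear all hops; remaining 47 packets each add one t_tx.
Total = (2+48-1)·t_tx + 2·t_prop = 49·43.1628 + 2·2936.67 = 7990 μs.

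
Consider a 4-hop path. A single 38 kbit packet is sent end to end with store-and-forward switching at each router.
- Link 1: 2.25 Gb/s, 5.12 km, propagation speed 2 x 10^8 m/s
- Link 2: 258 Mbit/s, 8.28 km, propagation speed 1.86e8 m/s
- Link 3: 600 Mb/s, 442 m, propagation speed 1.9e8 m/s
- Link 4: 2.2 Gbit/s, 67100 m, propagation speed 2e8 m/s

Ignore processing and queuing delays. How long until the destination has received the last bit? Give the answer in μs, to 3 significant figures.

L = 38000 bits.
Transmission delays (L/R per hop): 16.8889, 147.287, 63.3333, 17.2727 μs; sum = 244.782 μs.
Propagation delays (d/s per hop): 25.6, 44.5161, 2.32632, 335.5 μs; sum = 407.942 μs.
End-to-end = 653 μs.

653 μs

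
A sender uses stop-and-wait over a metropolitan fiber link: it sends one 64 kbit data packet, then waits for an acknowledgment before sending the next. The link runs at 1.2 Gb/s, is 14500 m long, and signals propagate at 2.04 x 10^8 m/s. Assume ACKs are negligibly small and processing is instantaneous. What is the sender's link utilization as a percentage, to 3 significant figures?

27.3 %

t_tx = L/R = 64000/1200000000 = 5.33333e-05 s.
t_prop = 14500/204000000 = 7.10784e-05 s; RTT = 0.000142157 s.
Cycle = t_tx + RTT = 0.00019549 s.
Utilization = t_tx / cycle = 5.33333e-05/0.00019549 = 27.3 %.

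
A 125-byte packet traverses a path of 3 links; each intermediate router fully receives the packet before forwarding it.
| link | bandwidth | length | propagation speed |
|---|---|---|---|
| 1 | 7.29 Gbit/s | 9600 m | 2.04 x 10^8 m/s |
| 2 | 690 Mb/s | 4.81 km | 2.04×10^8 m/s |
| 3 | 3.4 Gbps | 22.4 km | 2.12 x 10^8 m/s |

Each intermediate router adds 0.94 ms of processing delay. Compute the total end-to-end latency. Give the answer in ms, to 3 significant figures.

2.06 ms

L = 125 × 8 = 1000 bits.
Transmission delays (L/R per hop): 0.000137174, 0.00144928, 0.000294118 ms; sum = 0.00188057 ms.
Propagation delays (d/s per hop): 0.0470588, 0.0235784, 0.10566 ms; sum = 0.176298 ms.
Processing at 2 router(s): 2 × 0.94 ms = 1.88 ms.
End-to-end = 2.06 ms.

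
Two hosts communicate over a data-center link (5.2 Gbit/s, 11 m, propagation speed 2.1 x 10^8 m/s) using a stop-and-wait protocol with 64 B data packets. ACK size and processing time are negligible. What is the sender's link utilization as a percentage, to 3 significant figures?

48.4 %

t_tx = L/R = 512/5200000000 = 9.84615e-08 s.
t_prop = 11/210000000 = 5.2381e-08 s; RTT = 1.04762e-07 s.
Cycle = t_tx + RTT = 2.03223e-07 s.
Utilization = t_tx / cycle = 9.84615e-08/2.03223e-07 = 48.4 %.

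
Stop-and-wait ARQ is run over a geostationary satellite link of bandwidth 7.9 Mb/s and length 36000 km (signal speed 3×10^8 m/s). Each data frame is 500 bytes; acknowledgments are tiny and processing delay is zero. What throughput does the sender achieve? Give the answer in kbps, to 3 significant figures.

16.6 kbps

t_tx = L/R = 4000/7900000 = 0.000506329 s.
t_prop = 36000000/300000000 = 0.12 s; RTT = 0.24 s.
Cycle = t_tx + RTT = 0.240506 s.
Throughput = L / cycle = 4000 / 0.240506 = 16.6 kbps.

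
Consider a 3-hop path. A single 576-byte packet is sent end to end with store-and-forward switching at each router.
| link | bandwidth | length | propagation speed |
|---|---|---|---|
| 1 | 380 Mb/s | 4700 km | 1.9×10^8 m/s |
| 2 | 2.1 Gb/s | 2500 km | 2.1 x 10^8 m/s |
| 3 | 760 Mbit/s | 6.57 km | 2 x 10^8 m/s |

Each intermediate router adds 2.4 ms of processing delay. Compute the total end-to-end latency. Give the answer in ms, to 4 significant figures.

41.49 ms

L = 576 × 8 = 4608 bits.
Transmission delays (L/R per hop): 0.0121263, 0.00219429, 0.00606316 ms; sum = 0.0203838 ms.
Propagation delays (d/s per hop): 24.7368, 11.9048, 0.03285 ms; sum = 36.6745 ms.
Processing at 2 router(s): 2 × 2.4 ms = 4.8 ms.
End-to-end = 41.49 ms.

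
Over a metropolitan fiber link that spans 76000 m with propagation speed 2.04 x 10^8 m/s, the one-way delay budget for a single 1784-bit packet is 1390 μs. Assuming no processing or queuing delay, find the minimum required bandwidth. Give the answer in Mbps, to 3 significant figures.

1.75 Mbps

Propagation delay = 76000 / 204000000 = 372.549 μs.
Transmission budget = 1390 − 372.549 = 1017.45 μs.
R ≥ L / t_tx = 1784 bits / 0.00101745 s = 1.75 Mbps.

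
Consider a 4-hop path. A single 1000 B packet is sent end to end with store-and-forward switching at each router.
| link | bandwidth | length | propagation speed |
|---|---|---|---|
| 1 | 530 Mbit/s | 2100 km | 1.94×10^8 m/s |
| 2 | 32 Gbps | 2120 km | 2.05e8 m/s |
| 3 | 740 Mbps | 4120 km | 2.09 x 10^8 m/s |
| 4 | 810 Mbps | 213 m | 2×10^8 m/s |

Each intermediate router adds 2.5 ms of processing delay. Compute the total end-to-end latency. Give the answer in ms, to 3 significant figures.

48.4 ms

L = 1000 × 8 = 8000 bits.
Transmission delays (L/R per hop): 0.0150943, 0.00025, 0.0108108, 0.00987654 ms; sum = 0.0360317 ms.
Propagation delays (d/s per hop): 10.8247, 10.3415, 19.7129, 0.001065 ms; sum = 40.8802 ms.
Processing at 3 router(s): 3 × 2.5 ms = 7.5 ms.
End-to-end = 48.4 ms.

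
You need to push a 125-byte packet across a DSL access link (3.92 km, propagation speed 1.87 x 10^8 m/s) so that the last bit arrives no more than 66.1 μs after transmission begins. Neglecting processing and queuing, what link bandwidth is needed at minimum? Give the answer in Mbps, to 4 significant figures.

22.15 Mbps

L = 1000 bits.
Propagation delay = 3920 / 187000000 = 20.9626 μs.
Transmission budget = 66.1 − 20.9626 = 45.1374 μs.
R ≥ L / t_tx = 1000 bits / 4.51374e-05 s = 22.15 Mbps.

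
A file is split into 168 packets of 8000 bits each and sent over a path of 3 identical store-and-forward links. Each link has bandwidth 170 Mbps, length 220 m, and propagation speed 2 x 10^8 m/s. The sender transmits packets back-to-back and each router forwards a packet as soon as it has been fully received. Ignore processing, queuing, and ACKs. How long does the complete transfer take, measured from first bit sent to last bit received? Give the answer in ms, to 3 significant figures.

Per-hop transmission t_tx = L/R = 8000/170000000 = 0.0470588 ms.
Per-hop propagation t_prop = 220/200000000 = 0.0011 ms.
Pipeline fill: first packet needs 3·t_tx to clear all hops; remaining 167 packets each add one t_tx.
Total = (3+168-1)·t_tx + 3·t_prop = 170·0.0470588 + 3·0.0011 = 8.00 ms.

8.00 ms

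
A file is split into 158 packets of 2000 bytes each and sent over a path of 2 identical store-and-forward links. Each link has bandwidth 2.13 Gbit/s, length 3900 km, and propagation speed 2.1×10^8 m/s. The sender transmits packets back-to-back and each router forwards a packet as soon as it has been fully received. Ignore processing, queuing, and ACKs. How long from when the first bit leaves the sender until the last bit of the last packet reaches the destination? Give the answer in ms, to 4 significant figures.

38.34 ms

Per-hop transmission t_tx = L/R = 16000/2130000000 = 0.00751174 ms.
Per-hop propagation t_prop = 3900000/210000000 = 18.5714 ms.
Pipeline fill: first packet needs 2·t_tx to clear all hops; remaining 157 packets each add one t_tx.
Total = (2+158-1)·t_tx + 2·t_prop = 159·0.00751174 + 2·18.5714 = 38.34 ms.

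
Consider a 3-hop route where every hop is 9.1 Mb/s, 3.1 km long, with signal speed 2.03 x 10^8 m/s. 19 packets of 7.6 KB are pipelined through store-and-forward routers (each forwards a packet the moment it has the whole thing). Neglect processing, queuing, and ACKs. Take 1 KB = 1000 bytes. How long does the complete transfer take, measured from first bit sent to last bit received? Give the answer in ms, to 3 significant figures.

140 ms

Per-hop transmission t_tx = L/R = 60800/9100000 = 6.68132 ms.
Per-hop propagation t_prop = 3100/2.03e+08 = 0.0152709 ms.
Pipeline fill: first packet needs 3·t_tx to clear all hops; remaining 18 packets each add one t_tx.
Total = (3+19-1)·t_tx + 3·t_prop = 21·6.68132 + 3·0.0152709 = 140 ms.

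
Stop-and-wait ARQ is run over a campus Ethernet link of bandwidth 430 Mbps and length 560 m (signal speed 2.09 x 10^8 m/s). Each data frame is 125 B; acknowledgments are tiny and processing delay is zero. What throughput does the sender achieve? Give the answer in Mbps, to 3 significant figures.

130 Mbps

t_tx = L/R = 1000/430000000 = 2.32558e-06 s.
t_prop = 560/209000000 = 2.67943e-06 s; RTT = 5.35885e-06 s.
Cycle = t_tx + RTT = 7.68443e-06 s.
Throughput = L / cycle = 1000 / 7.68443e-06 = 130 Mbps.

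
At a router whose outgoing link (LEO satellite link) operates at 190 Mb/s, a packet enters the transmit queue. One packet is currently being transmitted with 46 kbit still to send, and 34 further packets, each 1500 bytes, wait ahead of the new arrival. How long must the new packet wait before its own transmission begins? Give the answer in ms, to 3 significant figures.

2.39 ms

Each queued packet: L/R = 12000/190000000 = 0.0631579 ms.
34 queued → 2.14737 ms.
Plus remaining 46000 bits of current packet: 0.242105 ms.
Queuing delay = 2.39 ms.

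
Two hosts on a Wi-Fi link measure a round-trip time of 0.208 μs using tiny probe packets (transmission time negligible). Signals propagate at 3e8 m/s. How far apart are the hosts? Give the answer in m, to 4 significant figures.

One-way propagation = RTT/2 = 0.104 μs.
d = s × t = 300000000 × 1.04e-07 = 31.20 m.

31.20 m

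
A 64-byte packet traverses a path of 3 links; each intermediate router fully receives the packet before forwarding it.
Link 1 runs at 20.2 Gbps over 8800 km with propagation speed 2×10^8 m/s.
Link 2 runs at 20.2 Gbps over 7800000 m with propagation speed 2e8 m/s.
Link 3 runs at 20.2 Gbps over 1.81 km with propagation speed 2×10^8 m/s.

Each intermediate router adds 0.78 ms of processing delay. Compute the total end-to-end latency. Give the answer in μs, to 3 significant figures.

L = 64 × 8 = 512 bits.
Transmission delay per hop = L/R = 512/20200000000 = 0.0253465 μs; 3 hops → 0.0760396 μs.
Propagation delays (d/s per hop): 44000, 39000, 9.05 μs; sum = 83009.1 μs.
Processing at 2 router(s): 2 × 0.78 ms = 1560 μs.
End-to-end = 84600 μs.

84600 μs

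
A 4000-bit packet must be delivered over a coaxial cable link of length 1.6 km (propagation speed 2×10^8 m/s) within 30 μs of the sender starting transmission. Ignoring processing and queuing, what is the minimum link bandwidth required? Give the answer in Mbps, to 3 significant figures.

Propagation delay = 1600 / 200000000 = 8 μs.
Transmission budget = 30 − 8 = 22 μs.
R ≥ L / t_tx = 4000 bits / 2.2e-05 s = 182 Mbps.

182 Mbps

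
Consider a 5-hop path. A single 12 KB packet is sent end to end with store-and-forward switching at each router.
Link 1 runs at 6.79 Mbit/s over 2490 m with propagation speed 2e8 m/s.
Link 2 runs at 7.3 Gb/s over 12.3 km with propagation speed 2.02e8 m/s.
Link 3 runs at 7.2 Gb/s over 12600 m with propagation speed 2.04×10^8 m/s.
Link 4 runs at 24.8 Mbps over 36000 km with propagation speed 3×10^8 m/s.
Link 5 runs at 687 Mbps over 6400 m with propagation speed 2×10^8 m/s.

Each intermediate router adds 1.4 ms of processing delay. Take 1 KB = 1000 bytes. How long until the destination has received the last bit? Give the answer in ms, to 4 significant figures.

143.9 ms

L = 96000 bits.
Transmission delays (L/R per hop): 14.1384, 0.0131507, 0.0133333, 3.87097, 0.139738 ms; sum = 18.1756 ms.
Propagation delays (d/s per hop): 0.01245, 0.0608911, 0.0617647, 120, 0.032 ms; sum = 120.167 ms.
Processing at 4 router(s): 4 × 1.4 ms = 5.6 ms.
End-to-end = 143.9 ms.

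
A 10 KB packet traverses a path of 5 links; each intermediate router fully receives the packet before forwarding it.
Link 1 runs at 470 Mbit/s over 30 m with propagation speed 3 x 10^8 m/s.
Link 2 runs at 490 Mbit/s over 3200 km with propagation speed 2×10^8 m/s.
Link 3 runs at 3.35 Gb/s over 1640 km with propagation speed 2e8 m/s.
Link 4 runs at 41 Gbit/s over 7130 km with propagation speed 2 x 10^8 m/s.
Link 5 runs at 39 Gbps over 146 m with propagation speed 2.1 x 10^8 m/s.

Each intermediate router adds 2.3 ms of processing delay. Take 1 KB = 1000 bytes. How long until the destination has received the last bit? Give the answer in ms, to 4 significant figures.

69.41 ms

L = 80000 bits.
Transmission delays (L/R per hop): 0.170213, 0.163265, 0.0238806, 0.00195122, 0.00205128 ms; sum = 0.361361 ms.
Propagation delays (d/s per hop): 0.0001, 16, 8.2, 35.65, 0.000695238 ms; sum = 59.8508 ms.
Processing at 4 router(s): 4 × 2.3 ms = 9.2 ms.
End-to-end = 69.41 ms.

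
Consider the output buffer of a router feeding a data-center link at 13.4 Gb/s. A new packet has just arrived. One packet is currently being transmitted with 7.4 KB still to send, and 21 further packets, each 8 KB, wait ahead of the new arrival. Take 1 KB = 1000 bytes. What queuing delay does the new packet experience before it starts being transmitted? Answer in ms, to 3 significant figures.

0.105 ms

Each queued packet: L/R = 64000/13400000000 = 0.00477612 ms.
21 queued → 0.100299 ms.
Plus remaining 59200 bits of current packet: 0.00441791 ms.
Queuing delay = 0.105 ms.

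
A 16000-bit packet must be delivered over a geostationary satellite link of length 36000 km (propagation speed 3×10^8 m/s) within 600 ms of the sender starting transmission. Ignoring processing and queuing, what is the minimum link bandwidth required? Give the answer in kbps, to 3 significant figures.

Propagation delay = 36000000 / 300000000 = 120 ms.
Transmission budget = 600 − 120 = 480 ms.
R ≥ L / t_tx = 16000 bits / 0.48 s = 33.3 kbps.

33.3 kbps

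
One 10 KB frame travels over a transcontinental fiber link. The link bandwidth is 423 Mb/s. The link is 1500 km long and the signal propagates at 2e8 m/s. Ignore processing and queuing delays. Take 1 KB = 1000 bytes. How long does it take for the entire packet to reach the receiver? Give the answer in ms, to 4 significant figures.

L = 80000 bits.
Transmission delay = L/R = 80000 / 423000000 = 0.189125 ms.
Propagation delay = d/s = 1500000 m / 200000000 m/s = 7.5 ms.
Total = 7.689 ms.

7.689 ms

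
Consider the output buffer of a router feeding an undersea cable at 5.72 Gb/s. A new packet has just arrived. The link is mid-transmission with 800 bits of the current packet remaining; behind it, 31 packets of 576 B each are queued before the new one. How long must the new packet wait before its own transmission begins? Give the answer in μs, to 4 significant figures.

Each queued packet: L/R = 4608/5720000000 = 0.805594 μs.
31 queued → 24.9734 μs.
Plus remaining 800 bits of current packet: 0.13986 μs.
Queuing delay = 25.11 μs.

25.11 μs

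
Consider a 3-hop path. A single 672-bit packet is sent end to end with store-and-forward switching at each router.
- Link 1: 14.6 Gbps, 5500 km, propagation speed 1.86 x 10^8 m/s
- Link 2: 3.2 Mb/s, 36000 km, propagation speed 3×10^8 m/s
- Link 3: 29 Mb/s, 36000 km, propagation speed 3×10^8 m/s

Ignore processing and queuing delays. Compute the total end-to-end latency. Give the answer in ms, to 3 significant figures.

270 ms

Transmission delays (L/R per hop): 4.60274e-05, 0.21, 0.0231724 ms; sum = 0.233218 ms.
Propagation delays (d/s per hop): 29.5699, 120, 120 ms; sum = 269.57 ms.
End-to-end = 270 ms.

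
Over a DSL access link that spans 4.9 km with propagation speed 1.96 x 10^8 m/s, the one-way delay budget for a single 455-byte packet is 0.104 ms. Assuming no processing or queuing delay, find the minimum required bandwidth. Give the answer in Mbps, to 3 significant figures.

L = 3640 bits.
Propagation delay = 4900 / 196000000 = 0.025 ms.
Transmission budget = 0.104 − 0.025 = 0.079 ms.
R ≥ L / t_tx = 3640 bits / 7.9e-05 s = 46.1 Mbps.

46.1 Mbps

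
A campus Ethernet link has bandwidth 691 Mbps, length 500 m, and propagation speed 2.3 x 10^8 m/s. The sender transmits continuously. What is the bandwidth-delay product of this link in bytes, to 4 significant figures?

Propagation delay = 500 / 2.3e+08 = 2.17391e-06 s.
BDP = R × t_prop = 691000000 × 2.17391e-06 = 1502.17 bits.
In bytes: 1502.17/8 = 187.8 bytes.

187.8 bytes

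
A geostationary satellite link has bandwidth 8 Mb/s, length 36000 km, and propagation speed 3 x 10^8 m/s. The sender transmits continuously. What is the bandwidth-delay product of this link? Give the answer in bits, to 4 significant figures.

Propagation delay = 36000000 / 300000000 = 0.12 s.
BDP = R × t_prop = 8000000 × 0.12 = 960000 bits.

960000 bits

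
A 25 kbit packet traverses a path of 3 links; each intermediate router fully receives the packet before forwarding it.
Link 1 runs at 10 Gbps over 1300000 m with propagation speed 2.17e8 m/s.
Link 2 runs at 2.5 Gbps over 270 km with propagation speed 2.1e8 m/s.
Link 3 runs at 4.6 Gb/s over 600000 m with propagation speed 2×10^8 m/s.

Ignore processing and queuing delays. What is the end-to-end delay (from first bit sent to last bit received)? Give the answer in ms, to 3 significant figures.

10.3 ms

L = 25000 bits.
Transmission delays (L/R per hop): 0.0025, 0.01, 0.00543478 ms; sum = 0.0179348 ms.
Propagation delays (d/s per hop): 5.99078, 1.28571, 3 ms; sum = 10.2765 ms.
End-to-end = 10.3 ms.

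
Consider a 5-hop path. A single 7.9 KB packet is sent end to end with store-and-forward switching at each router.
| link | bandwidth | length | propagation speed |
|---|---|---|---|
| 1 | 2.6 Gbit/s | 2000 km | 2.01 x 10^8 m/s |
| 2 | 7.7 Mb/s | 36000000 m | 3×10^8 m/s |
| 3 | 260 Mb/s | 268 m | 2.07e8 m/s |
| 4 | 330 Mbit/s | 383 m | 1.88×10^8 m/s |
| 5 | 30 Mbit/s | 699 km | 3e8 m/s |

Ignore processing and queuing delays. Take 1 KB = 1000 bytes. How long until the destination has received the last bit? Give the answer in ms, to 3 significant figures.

143 ms

L = 63200 bits.
Transmission delays (L/R per hop): 0.0243077, 8.20779, 0.243077, 0.191515, 2.10667 ms; sum = 10.7734 ms.
Propagation delays (d/s per hop): 9.95025, 120, 0.00129469, 0.00203723, 2.33 ms; sum = 132.284 ms.
End-to-end = 143 ms.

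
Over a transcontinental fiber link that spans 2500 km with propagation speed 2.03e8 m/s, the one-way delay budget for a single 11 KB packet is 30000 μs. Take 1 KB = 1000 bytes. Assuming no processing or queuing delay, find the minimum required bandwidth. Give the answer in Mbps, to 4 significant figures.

L = 88000 bits.
Propagation delay = 2500000 / 2.03e+08 = 12315.3 μs.
Transmission budget = 30000 − 12315.3 = 17684.7 μs.
R ≥ L / t_tx = 88000 bits / 0.0176847 s = 4.976 Mbps.

4.976 Mbps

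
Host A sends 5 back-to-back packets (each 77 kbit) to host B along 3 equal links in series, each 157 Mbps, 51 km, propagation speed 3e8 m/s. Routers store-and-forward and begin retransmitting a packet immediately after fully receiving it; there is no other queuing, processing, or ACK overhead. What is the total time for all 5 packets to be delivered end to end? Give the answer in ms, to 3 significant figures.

Per-hop transmission t_tx = L/R = 77000/157000000 = 0.490446 ms.
Per-hop propagation t_prop = 51000/300000000 = 0.17 ms.
Pipeline fill: first packet needs 3·t_tx to clear all hops; remaining 4 packets each add one t_tx.
Total = (3+5-1)·t_tx + 3·t_prop = 7·0.490446 + 3·0.17 = 3.94 ms.

3.94 ms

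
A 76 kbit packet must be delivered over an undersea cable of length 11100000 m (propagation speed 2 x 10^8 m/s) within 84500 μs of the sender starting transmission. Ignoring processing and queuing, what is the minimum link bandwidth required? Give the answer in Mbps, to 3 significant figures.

2.62 Mbps

Propagation delay = 11100000 / 200000000 = 55500 μs.
Transmission budget = 84500 − 55500 = 29000 μs.
R ≥ L / t_tx = 76000 bits / 0.029 s = 2.62 Mbps.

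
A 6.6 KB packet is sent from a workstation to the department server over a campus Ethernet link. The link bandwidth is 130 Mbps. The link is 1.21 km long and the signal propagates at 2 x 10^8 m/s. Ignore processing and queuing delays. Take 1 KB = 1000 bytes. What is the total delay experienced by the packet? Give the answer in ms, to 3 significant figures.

0.412 ms

L = 52800 bits.
Transmission delay = L/R = 52800 / 130000000 = 0.406154 ms.
Propagation delay = d/s = 1210 m / 200000000 m/s = 0.00605 ms.
Total = 0.412 ms.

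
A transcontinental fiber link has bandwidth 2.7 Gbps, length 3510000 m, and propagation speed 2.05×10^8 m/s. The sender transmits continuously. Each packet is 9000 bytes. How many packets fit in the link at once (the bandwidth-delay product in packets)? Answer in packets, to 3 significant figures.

642 packets

Propagation delay = 3510000 / 2.05e+08 = 0.017122 s.
BDP = R × t_prop = 2700000000 × 0.017122 = 46229300 bits.
In packets of 72000 bits: 642 packets.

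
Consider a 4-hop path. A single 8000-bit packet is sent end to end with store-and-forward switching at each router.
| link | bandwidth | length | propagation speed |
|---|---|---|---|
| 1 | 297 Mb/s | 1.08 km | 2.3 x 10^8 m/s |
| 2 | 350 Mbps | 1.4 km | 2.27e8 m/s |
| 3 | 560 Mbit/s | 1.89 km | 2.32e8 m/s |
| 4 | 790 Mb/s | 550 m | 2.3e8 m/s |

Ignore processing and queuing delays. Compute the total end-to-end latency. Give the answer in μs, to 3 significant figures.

95.6 μs

Transmission delays (L/R per hop): 26.936, 22.8571, 14.2857, 10.1266 μs; sum = 74.2055 μs.
Propagation delays (d/s per hop): 4.69565, 6.1674, 8.14655, 2.3913 μs; sum = 21.4009 μs.
End-to-end = 95.6 μs.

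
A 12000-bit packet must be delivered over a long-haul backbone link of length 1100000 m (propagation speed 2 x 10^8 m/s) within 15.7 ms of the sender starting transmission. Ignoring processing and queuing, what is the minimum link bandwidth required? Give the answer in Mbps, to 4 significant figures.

Propagation delay = 1100000 / 200000000 = 5.5 ms.
Transmission budget = 15.7 − 5.5 = 10.2 ms.
R ≥ L / t_tx = 12000 bits / 0.0102 s = 1.176 Mbps.

1.176 Mbps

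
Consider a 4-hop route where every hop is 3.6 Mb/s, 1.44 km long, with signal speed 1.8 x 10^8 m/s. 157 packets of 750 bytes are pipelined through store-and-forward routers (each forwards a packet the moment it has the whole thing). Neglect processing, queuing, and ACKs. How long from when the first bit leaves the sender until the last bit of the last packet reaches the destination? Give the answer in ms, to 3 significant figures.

Per-hop transmission t_tx = L/R = 6000/3600000 = 1.66667 ms.
Per-hop propagation t_prop = 1440/180000000 = 0.008 ms.
Pipeline fill: first packet needs 4·t_tx to clear all hops; remaining 156 packets each add one t_tx.
Total = (4+157-1)·t_tx + 4·t_prop = 160·1.66667 + 4·0.008 = 267 ms.

267 ms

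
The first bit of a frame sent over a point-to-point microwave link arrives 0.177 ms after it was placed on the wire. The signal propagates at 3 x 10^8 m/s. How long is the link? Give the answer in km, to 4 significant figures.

d = s × t_prop = 300000000 × 0.000177 = 53.10 km.

53.10 km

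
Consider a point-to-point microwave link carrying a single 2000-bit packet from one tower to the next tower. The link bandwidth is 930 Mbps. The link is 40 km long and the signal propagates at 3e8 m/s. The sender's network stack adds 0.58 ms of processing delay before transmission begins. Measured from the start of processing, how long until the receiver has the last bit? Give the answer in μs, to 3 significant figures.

715 μs

Transmission delay = L/R = 2000 / 930000000 = 2.15054 μs.
Propagation delay = d/s = 40000 m / 300000000 m/s = 133.333 μs.
Plus processing delay 0.58 ms = 580 μs.
Total = 715 μs.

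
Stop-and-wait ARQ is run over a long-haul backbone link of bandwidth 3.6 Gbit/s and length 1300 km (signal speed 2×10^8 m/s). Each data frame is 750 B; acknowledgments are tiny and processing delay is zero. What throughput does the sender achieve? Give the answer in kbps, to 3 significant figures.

t_tx = L/R = 6000/3600000000 = 1.66667e-06 s.
t_prop = 1300000/200000000 = 0.0065 s; RTT = 0.013 s.
Cycle = t_tx + RTT = 0.0130017 s.
Throughput = L / cycle = 6000 / 0.0130017 = 461 kbps.

461 kbps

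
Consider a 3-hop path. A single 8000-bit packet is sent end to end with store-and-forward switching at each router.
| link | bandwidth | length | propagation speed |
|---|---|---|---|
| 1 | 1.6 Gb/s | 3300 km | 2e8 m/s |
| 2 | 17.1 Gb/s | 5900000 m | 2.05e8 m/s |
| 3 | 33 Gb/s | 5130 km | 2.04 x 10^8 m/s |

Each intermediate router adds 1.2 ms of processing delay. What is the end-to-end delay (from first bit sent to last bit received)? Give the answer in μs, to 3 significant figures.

72800 μs

Transmission delays (L/R per hop): 5, 0.467836, 0.242424 μs; sum = 5.71026 μs.
Propagation delays (d/s per hop): 16500, 28780.5, 25147.1 μs; sum = 70427.5 μs.
Processing at 2 router(s): 2 × 1.2 ms = 2400 μs.
End-to-end = 72800 μs.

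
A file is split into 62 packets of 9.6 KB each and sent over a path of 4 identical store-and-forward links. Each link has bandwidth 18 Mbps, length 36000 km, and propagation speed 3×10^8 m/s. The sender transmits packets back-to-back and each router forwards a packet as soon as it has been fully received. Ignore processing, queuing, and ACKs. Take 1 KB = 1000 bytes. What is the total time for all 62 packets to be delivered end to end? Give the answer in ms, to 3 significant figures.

Per-hop transmission t_tx = L/R = 76800/18000000 = 4.26667 ms.
Per-hop propagation t_prop = 36000000/300000000 = 120 ms.
Pipeline fill: first packet needs 4·t_tx to clear all hops; remaining 61 packets each add one t_tx.
Total = (4+62-1)·t_tx + 4·t_prop = 65·4.26667 + 4·120 = 757 ms.

757 ms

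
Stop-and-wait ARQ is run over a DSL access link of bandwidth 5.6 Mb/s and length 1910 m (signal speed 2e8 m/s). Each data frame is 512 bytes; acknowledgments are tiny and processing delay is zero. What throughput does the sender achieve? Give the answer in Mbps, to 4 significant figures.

t_tx = L/R = 4096/5600000 = 0.000731429 s.
t_prop = 1910/200000000 = 9.55e-06 s; RTT = 1.91e-05 s.
Cycle = t_tx + RTT = 0.000750529 s.
Throughput = L / cycle = 4096 / 0.000750529 = 5.457 Mbps.

5.457 Mbps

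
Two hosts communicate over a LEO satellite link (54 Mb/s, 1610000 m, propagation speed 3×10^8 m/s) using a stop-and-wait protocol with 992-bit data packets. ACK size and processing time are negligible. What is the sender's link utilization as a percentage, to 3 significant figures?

0.171 %

t_tx = L/R = 992/54000000 = 1.83704e-05 s.
t_prop = 1610000/300000000 = 0.00536667 s; RTT = 0.0107333 s.
Cycle = t_tx + RTT = 0.0107517 s.
Utilization = t_tx / cycle = 1.83704e-05/0.0107517 = 0.171 %.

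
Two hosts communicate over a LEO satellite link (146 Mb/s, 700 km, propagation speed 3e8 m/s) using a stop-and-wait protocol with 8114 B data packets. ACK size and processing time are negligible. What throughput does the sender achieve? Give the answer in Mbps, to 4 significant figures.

12.70 Mbps

t_tx = L/R = 64912/146000000 = 0.000444603 s.
t_prop = 700000/300000000 = 0.00233333 s; RTT = 0.00466667 s.
Cycle = t_tx + RTT = 0.00511127 s.
Throughput = L / cycle = 64912 / 0.00511127 = 12.70 Mbps.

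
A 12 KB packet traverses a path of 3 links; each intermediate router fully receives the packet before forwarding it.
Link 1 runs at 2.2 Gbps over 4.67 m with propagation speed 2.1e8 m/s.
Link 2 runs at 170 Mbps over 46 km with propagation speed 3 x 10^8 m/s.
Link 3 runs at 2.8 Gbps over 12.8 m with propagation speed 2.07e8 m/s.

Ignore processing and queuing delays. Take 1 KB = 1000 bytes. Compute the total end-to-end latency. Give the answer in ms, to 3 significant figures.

L = 96000 bits.
Transmission delays (L/R per hop): 0.0436364, 0.564706, 0.0342857 ms; sum = 0.642628 ms.
Propagation delays (d/s per hop): 2.22381e-05, 0.153333, 6.18357e-05 ms; sum = 0.153417 ms.
End-to-end = 0.796 ms.

0.796 ms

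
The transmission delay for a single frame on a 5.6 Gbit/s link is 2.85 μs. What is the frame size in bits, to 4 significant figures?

L = R × t_tx = 5600000000 b/s × 2.85e-06 s = 15960 bits.

15960 bits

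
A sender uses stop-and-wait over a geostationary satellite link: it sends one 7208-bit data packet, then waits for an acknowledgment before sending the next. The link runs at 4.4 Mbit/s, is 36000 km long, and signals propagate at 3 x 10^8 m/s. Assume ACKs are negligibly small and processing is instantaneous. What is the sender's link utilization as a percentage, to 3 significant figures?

0.678 %

t_tx = L/R = 7208/4400000 = 0.00163818 s.
t_prop = 36000000/300000000 = 0.12 s; RTT = 0.24 s.
Cycle = t_tx + RTT = 0.241638 s.
Utilization = t_tx / cycle = 0.00163818/0.241638 = 0.678 %.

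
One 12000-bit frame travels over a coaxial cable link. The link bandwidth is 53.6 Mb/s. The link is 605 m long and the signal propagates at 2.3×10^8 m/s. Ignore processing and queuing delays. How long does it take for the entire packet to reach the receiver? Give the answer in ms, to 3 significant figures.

0.227 ms

Transmission delay = L/R = 12000 / 53600000 = 0.223881 ms.
Propagation delay = d/s = 605 m / 2.3e+08 m/s = 0.00263043 ms.
Total = 0.227 ms.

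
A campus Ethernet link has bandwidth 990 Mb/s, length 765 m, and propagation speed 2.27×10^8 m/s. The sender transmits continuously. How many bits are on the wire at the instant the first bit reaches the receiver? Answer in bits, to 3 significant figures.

Propagation delay = 765 / 227000000 = 3.37004e-06 s.
BDP = R × t_prop = 990000000 × 3.37004e-06 = 3336.34 bits.

3340 bits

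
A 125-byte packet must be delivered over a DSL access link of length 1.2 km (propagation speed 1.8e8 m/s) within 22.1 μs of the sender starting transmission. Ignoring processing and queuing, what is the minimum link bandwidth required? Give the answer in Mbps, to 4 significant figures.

64.79 Mbps

L = 1000 bits.
Propagation delay = 1200 / 180000000 = 6.66667 μs.
Transmission budget = 22.1 − 6.66667 = 15.4333 μs.
R ≥ L / t_tx = 1000 bits / 1.54333e-05 s = 64.79 Mbps.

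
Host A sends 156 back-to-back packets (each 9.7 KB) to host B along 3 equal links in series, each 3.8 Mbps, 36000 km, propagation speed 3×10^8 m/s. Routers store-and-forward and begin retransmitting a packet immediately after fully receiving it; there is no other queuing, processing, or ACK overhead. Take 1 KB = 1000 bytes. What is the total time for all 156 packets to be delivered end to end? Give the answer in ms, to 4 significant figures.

3587 ms

Per-hop transmission t_tx = L/R = 77600/3800000 = 20.4211 ms.
Per-hop propagation t_prop = 36000000/300000000 = 120 ms.
Pipeline fill: first packet needs 3·t_tx to clear all hops; remaining 155 packets each add one t_tx.
Total = (3+156-1)·t_tx + 3·t_prop = 158·20.4211 + 3·120 = 3587 ms.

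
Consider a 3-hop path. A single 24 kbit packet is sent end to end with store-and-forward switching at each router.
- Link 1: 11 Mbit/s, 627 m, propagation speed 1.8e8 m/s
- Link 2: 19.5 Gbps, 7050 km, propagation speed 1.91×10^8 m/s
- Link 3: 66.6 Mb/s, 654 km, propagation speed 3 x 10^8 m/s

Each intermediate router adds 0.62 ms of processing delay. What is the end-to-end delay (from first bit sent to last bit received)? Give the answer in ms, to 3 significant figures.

42.9 ms

L = 24000 bits.
Transmission delays (L/R per hop): 2.18182, 0.00123077, 0.36036 ms; sum = 2.54341 ms.
Propagation delays (d/s per hop): 0.00348333, 36.911, 2.18 ms; sum = 39.0945 ms.
Processing at 2 router(s): 2 × 0.62 ms = 1.24 ms.
End-to-end = 42.9 ms.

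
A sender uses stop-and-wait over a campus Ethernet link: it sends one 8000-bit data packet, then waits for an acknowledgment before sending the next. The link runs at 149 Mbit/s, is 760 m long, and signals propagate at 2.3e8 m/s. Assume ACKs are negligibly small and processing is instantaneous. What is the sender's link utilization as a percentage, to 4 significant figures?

89.04 %

t_tx = L/R = 8000/149000000 = 5.36913e-05 s.
t_prop = 760/2.3e+08 = 3.30435e-06 s; RTT = 6.6087e-06 s.
Cycle = t_tx + RTT = 6.03e-05 s.
Utilization = t_tx / cycle = 5.36913e-05/6.03e-05 = 89.04 %.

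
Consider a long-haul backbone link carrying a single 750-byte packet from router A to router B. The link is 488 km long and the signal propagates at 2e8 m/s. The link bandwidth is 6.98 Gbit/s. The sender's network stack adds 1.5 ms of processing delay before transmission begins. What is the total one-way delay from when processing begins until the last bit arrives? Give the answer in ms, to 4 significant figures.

3.941 ms

L = 750 × 8 = 6000 bits.
Transmission delay = L/R = 6000 / 6980000000 = 0.000859599 ms.
Propagation delay = d/s = 488000 m / 200000000 m/s = 2.44 ms.
Plus processing delay 1.5 ms = 1.5 ms.
Total = 3.941 ms.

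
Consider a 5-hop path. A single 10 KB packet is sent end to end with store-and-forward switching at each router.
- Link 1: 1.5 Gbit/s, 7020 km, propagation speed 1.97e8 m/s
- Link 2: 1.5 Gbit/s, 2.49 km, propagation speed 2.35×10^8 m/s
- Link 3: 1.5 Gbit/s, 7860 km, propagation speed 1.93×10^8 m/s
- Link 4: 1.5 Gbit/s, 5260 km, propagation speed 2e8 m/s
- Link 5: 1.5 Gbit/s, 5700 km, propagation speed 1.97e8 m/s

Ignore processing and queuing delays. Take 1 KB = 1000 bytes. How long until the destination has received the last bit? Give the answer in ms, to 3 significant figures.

L = 80000 bits.
Transmission delay per hop = L/R = 80000/1500000000 = 0.0533333 ms; 5 hops → 0.266667 ms.
Propagation delays (d/s per hop): 35.6345, 0.0105957, 40.7254, 26.3, 28.934 ms; sum = 131.605 ms.
End-to-end = 132 ms.

132 ms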